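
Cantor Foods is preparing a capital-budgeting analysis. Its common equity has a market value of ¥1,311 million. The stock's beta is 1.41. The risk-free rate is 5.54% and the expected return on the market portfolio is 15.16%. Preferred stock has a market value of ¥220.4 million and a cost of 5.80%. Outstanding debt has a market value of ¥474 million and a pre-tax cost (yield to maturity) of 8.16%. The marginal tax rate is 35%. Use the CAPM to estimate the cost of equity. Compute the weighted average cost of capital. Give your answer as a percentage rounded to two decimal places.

14.38%

Market risk premium = 15.16% − 5.54% = 9.62%.
Cost of equity via CAPM: Re = 5.54% + 1.41 × 9.62% = 19.1042%.
Total capital V = 1311 + 220.4 + 474 = 2005.4.
Equity: weight = 1311/2005.4 = 0.6537; cost = 19.1042%.
Preferred: weight = 220.4/2005.4 = 0.1099; cost = 5.8%.
Debt: weight = 474/2005.4 = 0.2364; after-tax cost = 8.16% × (1 − 35%) = 5.3040%.
WACC = 0.6537 × 19.1042% + 0.1099 × 5.8000% + 0.2364 × 5.3040% = 14.3802%.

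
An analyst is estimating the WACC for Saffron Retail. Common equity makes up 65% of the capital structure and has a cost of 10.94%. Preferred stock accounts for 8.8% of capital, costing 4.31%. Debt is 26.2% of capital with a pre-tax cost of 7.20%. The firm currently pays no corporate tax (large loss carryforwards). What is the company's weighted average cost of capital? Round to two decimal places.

After-tax cost of debt = 7.2% × (1 − 0%) = 7.2000%.
WACC = 0.650 × 10.9400% + 0.088 × 4.3100% + 0.262 × 7.2000% = 9.3767%.

9.38%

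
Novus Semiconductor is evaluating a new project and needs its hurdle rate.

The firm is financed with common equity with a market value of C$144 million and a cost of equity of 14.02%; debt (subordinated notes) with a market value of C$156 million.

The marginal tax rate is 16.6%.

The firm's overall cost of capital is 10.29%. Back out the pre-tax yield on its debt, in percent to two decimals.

8.21%

Total capital V = 144 + 156 = 300.
Equity weight = 144/300 = 0.4800.
Subordinated notes weight = 156/300 = 0.5200.
Equity contribution = 0.4800 × 14.02% = 6.7296%.
Remaining for debt = 10.29% − 6.7296% = 3.5604%.
Rd × (1 − 16.6%) × 0.5200 = 3.5604%  ⇒  Rd = 8.2097%.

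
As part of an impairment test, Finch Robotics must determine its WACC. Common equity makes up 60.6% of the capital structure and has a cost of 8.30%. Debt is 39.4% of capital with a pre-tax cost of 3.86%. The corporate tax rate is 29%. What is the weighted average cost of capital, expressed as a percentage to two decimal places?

6.11%

After-tax cost of debt = 3.86% × (1 − 29%) = 2.7406%.
WACC = 0.606 × 8.3000% + 0.394 × 2.7406% = 6.1096%.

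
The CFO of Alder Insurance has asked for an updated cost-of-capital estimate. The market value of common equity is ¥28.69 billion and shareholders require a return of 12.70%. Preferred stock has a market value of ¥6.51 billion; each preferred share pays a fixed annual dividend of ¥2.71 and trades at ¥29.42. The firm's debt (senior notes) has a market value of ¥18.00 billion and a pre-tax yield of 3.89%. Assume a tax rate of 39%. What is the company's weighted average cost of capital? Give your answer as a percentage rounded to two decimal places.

Cost of preferred: Rp = 2.71 / 29.42 = 9.2114%.
Total capital V = 28.69 + 6.51 + 18 = 53.2.
Equity: weight = 28.69/53.2 = 0.5393; cost = 12.7%.
Preferred: weight = 6.51/53.2 = 0.1224; cost = 9.2114%.
Senior notes: weight = 18/53.2 = 0.3383; after-tax cost = 3.89% × (1 − 39%) = 2.3729%.
WACC = 0.5393 × 12.7000% + 0.1224 × 9.2114% + 0.3383 × 2.3729% = 8.7790%.

8.78%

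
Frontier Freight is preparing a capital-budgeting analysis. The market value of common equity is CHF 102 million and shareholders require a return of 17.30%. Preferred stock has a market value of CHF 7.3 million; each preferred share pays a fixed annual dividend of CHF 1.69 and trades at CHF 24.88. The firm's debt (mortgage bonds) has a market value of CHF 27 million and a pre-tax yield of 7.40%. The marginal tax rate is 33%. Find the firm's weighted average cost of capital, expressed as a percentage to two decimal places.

14.29%

Cost of preferred: Rp = 1.69 / 24.88 = 6.7926%.
Total capital V = 102 + 7.3 + 27 = 136.3.
Equity: weight = 102/136.3 = 0.7483; cost = 17.3%.
Preferred: weight = 7.3/136.3 = 0.0536; cost = 6.7926%.
Mortgage bonds: weight = 27/136.3 = 0.1981; after-tax cost = 7.4% × (1 − 33%) = 4.9580%.
WACC = 0.7483 × 17.3000% + 0.0536 × 6.7926% + 0.1981 × 4.9580% = 14.2924%.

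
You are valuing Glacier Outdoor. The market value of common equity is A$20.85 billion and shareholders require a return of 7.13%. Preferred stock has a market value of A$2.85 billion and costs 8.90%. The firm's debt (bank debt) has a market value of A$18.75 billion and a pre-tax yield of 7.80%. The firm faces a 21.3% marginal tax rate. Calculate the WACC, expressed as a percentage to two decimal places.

6.81%

Total capital V = 20.85 + 2.85 + 18.75 = 42.45.
Equity: weight = 20.85/42.45 = 0.4912; cost = 7.13%.
Preferred: weight = 2.85/42.45 = 0.0671; cost = 8.9%.
Bank debt: weight = 18.75/42.45 = 0.4417; after-tax cost = 7.8% × (1 − 21.3%) = 6.1386%.
WACC = 0.4912 × 7.1300% + 0.0671 × 8.9000% + 0.4417 × 6.1386% = 6.8109%.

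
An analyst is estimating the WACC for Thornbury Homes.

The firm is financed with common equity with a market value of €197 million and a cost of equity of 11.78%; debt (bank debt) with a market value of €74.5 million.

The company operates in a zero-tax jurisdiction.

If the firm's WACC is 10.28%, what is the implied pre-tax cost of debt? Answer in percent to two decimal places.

Total capital V = 197 + 74.5 = 271.5.
Equity weight = 197/271.5 = 0.7256.
Bank debt weight = 74.5/271.5 = 0.2744.
Equity contribution = 0.7256 × 11.78% = 8.5476%.
Remaining for debt = 10.28% − 8.5476% = 1.7324%.
Rd × (1 − 0%) × 0.2744 = 1.7324%  ⇒  Rd = 6.3136%.

6.31%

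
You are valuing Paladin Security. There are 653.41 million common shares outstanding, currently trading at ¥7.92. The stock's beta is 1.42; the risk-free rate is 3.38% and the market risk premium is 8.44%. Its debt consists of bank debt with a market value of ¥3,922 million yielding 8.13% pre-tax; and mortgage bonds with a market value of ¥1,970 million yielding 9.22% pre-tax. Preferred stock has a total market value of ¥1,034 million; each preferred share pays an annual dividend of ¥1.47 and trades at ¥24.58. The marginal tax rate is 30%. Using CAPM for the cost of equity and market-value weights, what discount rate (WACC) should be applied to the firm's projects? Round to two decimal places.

9.98%

Cost of equity via CAPM: Re = 3.38% + 1.42 × 8.44% = 15.3648%.
Cost of preferred: Rp = 1.47 / 24.58 = 5.9805%.
Market value of equity E = 7.92 × 653.41m = 5175.0072m.
Total capital V = 5175.0072 + 1034 + 3922 + 1970 = 12101.0072.
Equity: weight = 5175.0072/12101.0072 = 0.4277; cost = 15.3648%.
Preferred: weight = 1034/12101.0072 = 0.0854; cost = 5.9805%.
Bank debt: weight = 3922/12101.0072 = 0.3241; after-tax cost = 8.13% × (1 − 30%) = 5.6910%.
Mortgage bonds: weight = 1970/12101.0072 = 0.1628; after-tax cost = 9.22% × (1 − 30%) = 6.4540%.
WACC = 0.4277 × 15.3648% + 0.0854 × 5.9805% + 0.3241 × 5.6910% + 0.1628 × 6.4540% = 9.9770%.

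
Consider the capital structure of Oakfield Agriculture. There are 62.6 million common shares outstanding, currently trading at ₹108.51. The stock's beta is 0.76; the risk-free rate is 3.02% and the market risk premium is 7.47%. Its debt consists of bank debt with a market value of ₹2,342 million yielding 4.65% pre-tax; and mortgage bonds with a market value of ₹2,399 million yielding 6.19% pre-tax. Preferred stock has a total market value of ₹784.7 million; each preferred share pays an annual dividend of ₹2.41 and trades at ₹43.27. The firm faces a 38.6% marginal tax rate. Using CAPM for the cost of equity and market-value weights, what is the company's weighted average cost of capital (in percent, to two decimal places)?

6.43%

Cost of equity via CAPM: Re = 3.02% + 0.76 × 7.47% = 8.6972%.
Cost of preferred: Rp = 2.41 / 43.27 = 5.5697%.
Market value of equity E = 108.51 × 62.6m = 6792.726m.
Total capital V = 6792.726 + 784.7 + 2342 + 2399 = 12318.426.
Equity: weight = 6792.726/12318.426 = 0.5514; cost = 8.6972%.
Preferred: weight = 784.7/12318.426 = 0.0637; cost = 5.5697%.
Bank debt: weight = 2342/12318.426 = 0.1901; after-tax cost = 4.65% × (1 − 38.6%) = 2.8551%.
Mortgage bonds: weight = 2399/12318.426 = 0.1947; after-tax cost = 6.19% × (1 − 38.6%) = 3.8007%.
WACC = 0.5514 × 8.6972% + 0.0637 × 5.5697% + 0.1901 × 2.8551% + 0.1947 × 3.8007% = 6.4337%.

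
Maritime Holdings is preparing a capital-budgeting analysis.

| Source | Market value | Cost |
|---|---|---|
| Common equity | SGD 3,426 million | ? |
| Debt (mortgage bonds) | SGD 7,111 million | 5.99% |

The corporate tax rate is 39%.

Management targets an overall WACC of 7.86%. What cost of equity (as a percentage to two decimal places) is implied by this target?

Total capital V = 3426 + 7111 = 10537.
Equity weight = 3426/10537 = 0.3251.
Mortgage bonds weight = 7111/10537 = 0.6749.
Debt contribution = 0.6749 × 5.99% × (1 − 39%) = 2.4659%.
Required equity contribution = 7.86% − 2.4659% = 5.3941%.
Re = 5.3941% / 0.3251 = 16.5902%.

16.59%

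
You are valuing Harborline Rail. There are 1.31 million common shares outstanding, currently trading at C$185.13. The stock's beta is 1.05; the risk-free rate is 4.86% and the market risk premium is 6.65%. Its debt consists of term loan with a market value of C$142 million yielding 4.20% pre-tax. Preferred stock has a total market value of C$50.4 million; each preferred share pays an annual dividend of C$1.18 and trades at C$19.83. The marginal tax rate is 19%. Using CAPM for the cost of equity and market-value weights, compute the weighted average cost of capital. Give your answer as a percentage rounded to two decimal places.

8.40%

Cost of equity via CAPM: Re = 4.86% + 1.05 × 6.65% = 11.8425%.
Cost of preferred: Rp = 1.18 / 19.83 = 5.9506%.
Market value of equity E = 185.13 × 1.31m = 242.5203m.
Total capital V = 242.5203 + 50.4 + 142 = 434.9203.
Equity: weight = 242.5203/434.9203 = 0.5576; cost = 11.8425%.
Preferred: weight = 50.4/434.9203 = 0.1159; cost = 5.9506%.
Term loan: weight = 142/434.9203 = 0.3265; after-tax cost = 4.2% × (1 − 19%) = 3.4020%.
WACC = 0.5576 × 11.8425% + 0.1159 × 5.9506% + 0.3265 × 3.4020% = 8.4039%.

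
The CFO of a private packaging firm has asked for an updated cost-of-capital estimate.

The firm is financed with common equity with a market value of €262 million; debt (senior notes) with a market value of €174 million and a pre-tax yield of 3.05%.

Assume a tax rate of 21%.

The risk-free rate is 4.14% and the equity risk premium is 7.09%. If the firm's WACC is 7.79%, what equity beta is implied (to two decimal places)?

1.02

Total capital V = 262 + 174 = 436.
Equity weight = 262/436 = 0.6009.
Senior notes weight = 174/436 = 0.3991.
Debt contribution = 0.3991 × 3.05% × (1 − 21%) = 0.9616%.
Required equity contribution = 7.79% − 0.9616% = 6.8284%  ⇒  Re = 11.3633%.
CAPM: 11.3633% = 4.14% + β × 7.09%  ⇒  β = 1.0188.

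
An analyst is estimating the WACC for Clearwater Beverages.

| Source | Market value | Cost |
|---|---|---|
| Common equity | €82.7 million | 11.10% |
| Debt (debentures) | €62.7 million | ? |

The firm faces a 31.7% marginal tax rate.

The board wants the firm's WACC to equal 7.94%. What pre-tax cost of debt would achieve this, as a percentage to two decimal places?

Total capital V = 82.7 + 62.7 = 145.4.
Equity weight = 82.7/145.4 = 0.5688.
Debentures weight = 62.7/145.4 = 0.4312.
Equity contribution = 0.5688 × 11.1% = 6.3134%.
Remaining for debt = 7.94% − 6.3134% = 1.6266%.
Rd × (1 − 31.7%) × 0.4312 = 1.6266%  ⇒  Rd = 5.5227%.

5.52%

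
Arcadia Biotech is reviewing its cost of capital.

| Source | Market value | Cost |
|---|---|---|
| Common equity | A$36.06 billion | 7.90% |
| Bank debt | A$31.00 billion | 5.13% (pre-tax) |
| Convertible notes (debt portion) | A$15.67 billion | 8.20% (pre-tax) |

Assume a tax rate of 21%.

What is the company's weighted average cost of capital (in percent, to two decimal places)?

6.19%

Total capital V = 36.06 + 31 + 15.67 = 82.73.
Equity: weight = 36.06/82.73 = 0.4359; cost = 7.9%.
Bank debt: weight = 31/82.73 = 0.3747; after-tax cost = 5.13% × (1 − 21%) = 4.0527%.
Convertible notes (debt portion): weight = 15.67/82.73 = 0.1894; after-tax cost = 8.2% × (1 − 21%) = 6.4780%.
WACC = 0.4359 × 7.9000% + 0.3747 × 4.0527% + 0.1894 × 6.4780% = 6.1890%.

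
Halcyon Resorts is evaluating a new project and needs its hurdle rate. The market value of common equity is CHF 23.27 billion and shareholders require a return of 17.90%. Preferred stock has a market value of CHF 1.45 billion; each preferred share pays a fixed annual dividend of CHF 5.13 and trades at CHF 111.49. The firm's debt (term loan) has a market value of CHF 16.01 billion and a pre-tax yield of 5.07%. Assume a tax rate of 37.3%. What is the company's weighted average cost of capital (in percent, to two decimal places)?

11.64%

Cost of preferred: Rp = 5.13 / 111.49 = 4.6013%.
Total capital V = 23.27 + 1.45 + 16.01 = 40.73.
Equity: weight = 23.27/40.73 = 0.5713; cost = 17.9%.
Preferred: weight = 1.45/40.73 = 0.0356; cost = 4.6013%.
Term loan: weight = 16.01/40.73 = 0.3931; after-tax cost = 5.07% × (1 − 37.3%) = 3.1789%.
WACC = 0.5713 × 17.9000% + 0.0356 × 4.6013% + 0.3931 × 3.1789% = 11.6400%.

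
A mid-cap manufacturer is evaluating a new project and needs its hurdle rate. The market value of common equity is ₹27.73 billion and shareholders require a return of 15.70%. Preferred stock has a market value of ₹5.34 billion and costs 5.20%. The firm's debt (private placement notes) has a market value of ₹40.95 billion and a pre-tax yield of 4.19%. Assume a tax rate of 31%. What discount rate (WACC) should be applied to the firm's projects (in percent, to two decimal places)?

7.86%

Total capital V = 27.73 + 5.34 + 40.95 = 74.02.
Equity: weight = 27.73/74.02 = 0.3746; cost = 15.7%.
Preferred: weight = 5.34/74.02 = 0.0721; cost = 5.2%.
Private placement notes: weight = 40.95/74.02 = 0.5532; after-tax cost = 4.19% × (1 − 31%) = 2.8911%.
WACC = 0.3746 × 15.7000% + 0.0721 × 5.2000% + 0.5532 × 2.8911% = 7.8562%.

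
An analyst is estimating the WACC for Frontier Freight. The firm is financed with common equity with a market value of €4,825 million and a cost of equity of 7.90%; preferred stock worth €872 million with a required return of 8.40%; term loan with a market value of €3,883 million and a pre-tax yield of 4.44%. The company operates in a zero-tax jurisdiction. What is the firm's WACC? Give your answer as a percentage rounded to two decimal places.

Total capital V = 4825 + 872 + 3883 = 9580.
Equity: weight = 4825/9580 = 0.5037; cost = 7.9%.
Preferred: weight = 872/9580 = 0.0910; cost = 8.4%.
Term loan: weight = 3883/9580 = 0.4053; after-tax cost = 4.44% × (1 − 0%) = 4.4400%.
WACC = 0.5037 × 7.9000% + 0.0910 × 8.4000% + 0.4053 × 4.4400% = 6.5431%.

6.54%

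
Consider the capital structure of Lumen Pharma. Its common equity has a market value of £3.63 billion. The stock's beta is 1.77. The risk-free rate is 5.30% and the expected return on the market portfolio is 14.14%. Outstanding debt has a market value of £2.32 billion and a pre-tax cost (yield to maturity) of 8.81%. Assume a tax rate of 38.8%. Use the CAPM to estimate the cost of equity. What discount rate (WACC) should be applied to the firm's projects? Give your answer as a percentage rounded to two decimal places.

Market risk premium = 14.14% − 5.3% = 8.84%.
Cost of equity via CAPM: Re = 5.3% + 1.77 × 8.84% = 20.9468%.
Total capital V = 3.63 + 2.32 = 5.95.
Equity: weight = 3.63/5.95 = 0.6101; cost = 20.9468%.
Debt: weight = 2.32/5.95 = 0.3899; after-tax cost = 8.81% × (1 − 38.8%) = 5.3917%.
WACC = 0.6101 × 20.9468% + 0.3899 × 5.3917% = 14.8816%.

14.88%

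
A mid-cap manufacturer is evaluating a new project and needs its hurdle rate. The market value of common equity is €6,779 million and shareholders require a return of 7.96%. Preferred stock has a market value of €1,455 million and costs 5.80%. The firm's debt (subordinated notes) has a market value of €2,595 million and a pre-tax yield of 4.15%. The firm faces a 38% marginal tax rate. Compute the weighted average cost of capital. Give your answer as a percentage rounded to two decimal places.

Total capital V = 6779 + 1455 + 2595 = 10829.
Equity: weight = 6779/10829 = 0.6260; cost = 7.96%.
Preferred: weight = 1455/10829 = 0.1344; cost = 5.8%.
Subordinated notes: weight = 2595/10829 = 0.2396; after-tax cost = 4.15% × (1 − 38%) = 2.5730%.
WACC = 0.6260 × 7.9600% + 0.1344 × 5.8000% + 0.2396 × 2.5730% = 6.3789%.

6.38%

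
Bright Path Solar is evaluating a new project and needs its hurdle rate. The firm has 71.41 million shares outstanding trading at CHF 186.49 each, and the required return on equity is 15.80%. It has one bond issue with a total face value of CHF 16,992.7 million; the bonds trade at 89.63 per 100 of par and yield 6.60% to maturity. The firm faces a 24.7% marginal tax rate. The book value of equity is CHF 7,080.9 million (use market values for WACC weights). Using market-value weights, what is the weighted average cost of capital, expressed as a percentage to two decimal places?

10.02%

Market value of equity E = 186.49 × 71.41m = 13317.2509m. Market value of debt D = 16992.7m × 89.63/100 = 15230.55701m.
Total capital V = 13317.2509 + 15230.55701 = 28547.80791.
Equity: weight = 13317.2509/28547.80791 = 0.4665; cost = 15.8%.
Bonds outstanding: weight = 15230.55701/28547.80791 = 0.5335; after-tax cost = 6.6% × (1 − 24.7%) = 4.9698%.
WACC = 0.4665 × 15.8000% + 0.5335 × 4.9698% = 10.0220%.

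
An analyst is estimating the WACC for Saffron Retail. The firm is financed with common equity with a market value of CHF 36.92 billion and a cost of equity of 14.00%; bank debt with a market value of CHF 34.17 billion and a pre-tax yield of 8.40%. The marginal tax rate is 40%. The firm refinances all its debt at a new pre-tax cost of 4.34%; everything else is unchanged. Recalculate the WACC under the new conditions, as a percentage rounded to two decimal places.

8.52%

After the change:
Total capital V = 36.92 + 34.17 = 71.09.
Equity: weight = 36.92/71.09 = 0.5193; cost = 14%.
Bank debt: weight = 34.17/71.09 = 0.4807; after-tax cost = 4.34% × (1 − 40%) = 2.6040%.
WACC = 0.5193 × 14.0000% + 0.4807 × 2.6040% = 8.5224%.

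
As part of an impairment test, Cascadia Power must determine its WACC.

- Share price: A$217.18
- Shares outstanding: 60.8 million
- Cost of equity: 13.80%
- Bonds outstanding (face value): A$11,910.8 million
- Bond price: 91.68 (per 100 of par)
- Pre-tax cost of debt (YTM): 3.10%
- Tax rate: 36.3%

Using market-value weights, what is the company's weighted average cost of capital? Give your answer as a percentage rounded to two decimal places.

Market value of equity E = 217.18 × 60.8m = 13204.544m. Market value of debt D = 11910.8m × 91.68/100 = 10919.82144m.
Total capital V = 13204.544 + 10919.82144 = 24124.36544.
Equity: weight = 13204.544/24124.36544 = 0.5474; cost = 13.8%.
Bonds outstanding: weight = 10919.82144/24124.36544 = 0.4526; after-tax cost = 3.1% × (1 − 36.3%) = 1.9747%.
WACC = 0.5474 × 13.8000% + 0.4526 × 1.9747% = 8.4473%.

8.45%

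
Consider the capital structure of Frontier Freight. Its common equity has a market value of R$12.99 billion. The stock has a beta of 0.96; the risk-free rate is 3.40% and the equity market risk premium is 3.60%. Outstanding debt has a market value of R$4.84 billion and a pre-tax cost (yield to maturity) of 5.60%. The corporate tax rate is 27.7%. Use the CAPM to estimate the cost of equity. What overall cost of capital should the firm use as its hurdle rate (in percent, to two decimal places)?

Cost of equity via CAPM: Re = 3.4% + 0.96 × 3.6% = 6.8560%.
Total capital V = 12.99 + 4.84 = 17.83.
Equity: weight = 12.99/17.83 = 0.7285; cost = 6.856%.
Debt: weight = 4.84/17.83 = 0.2715; after-tax cost = 5.6% × (1 − 27.7%) = 4.0488%.
WACC = 0.7285 × 6.8560% + 0.2715 × 4.0488% = 6.0940%.

6.09%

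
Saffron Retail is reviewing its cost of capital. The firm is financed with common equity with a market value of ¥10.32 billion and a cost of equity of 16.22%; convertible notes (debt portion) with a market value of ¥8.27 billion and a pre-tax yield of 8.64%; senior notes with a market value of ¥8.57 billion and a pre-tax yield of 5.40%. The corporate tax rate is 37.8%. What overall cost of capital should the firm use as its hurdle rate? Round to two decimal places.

8.86%

Total capital V = 10.32 + 8.27 + 8.57 = 27.16.
Equity: weight = 10.32/27.16 = 0.3800; cost = 16.22%.
Convertible notes (debt portion): weight = 8.27/27.16 = 0.3045; after-tax cost = 8.64% × (1 − 37.8%) = 5.3741%.
Senior notes: weight = 8.57/27.16 = 0.3155; after-tax cost = 5.4% × (1 − 37.8%) = 3.3588%.
WACC = 0.3800 × 16.2200% + 0.3045 × 5.3741% + 0.3155 × 3.3588% = 8.8593%.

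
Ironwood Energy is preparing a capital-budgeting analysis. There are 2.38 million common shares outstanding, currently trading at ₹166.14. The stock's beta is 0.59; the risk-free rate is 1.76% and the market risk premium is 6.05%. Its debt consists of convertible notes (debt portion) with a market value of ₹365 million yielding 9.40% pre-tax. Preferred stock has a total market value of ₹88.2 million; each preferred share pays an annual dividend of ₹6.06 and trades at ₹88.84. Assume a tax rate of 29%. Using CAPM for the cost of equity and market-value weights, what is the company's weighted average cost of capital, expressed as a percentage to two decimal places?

6.06%

Cost of equity via CAPM: Re = 1.76% + 0.59 × 6.05% = 5.3295%.
Cost of preferred: Rp = 6.06 / 88.84 = 6.8213%.
Market value of equity E = 166.14 × 2.38m = 395.4132m.
Total capital V = 395.4132 + 88.2 + 365 = 848.6132.
Equity: weight = 395.4132/848.6132 = 0.4660; cost = 5.3295%.
Preferred: weight = 88.2/848.6132 = 0.1039; cost = 6.8213%.
Convertible notes (debt portion): weight = 365/848.6132 = 0.4301; after-tax cost = 9.4% × (1 − 29%) = 6.6740%.
WACC = 0.4660 × 5.3295% + 0.1039 × 6.8213% + 0.4301 × 6.6740% = 6.0628%.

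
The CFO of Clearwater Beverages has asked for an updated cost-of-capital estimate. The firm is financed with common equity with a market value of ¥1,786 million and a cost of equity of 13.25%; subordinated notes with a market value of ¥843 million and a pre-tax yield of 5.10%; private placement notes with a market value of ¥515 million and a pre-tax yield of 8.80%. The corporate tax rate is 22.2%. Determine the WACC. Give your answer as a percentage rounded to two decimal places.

9.71%

Total capital V = 1786 + 843 + 515 = 3144.
Equity: weight = 1786/3144 = 0.5681; cost = 13.25%.
Subordinated notes: weight = 843/3144 = 0.2681; after-tax cost = 5.1% × (1 − 22.2%) = 3.9678%.
Private placement notes: weight = 515/3144 = 0.1638; after-tax cost = 8.8% × (1 − 22.2%) = 6.8464%.
WACC = 0.5681 × 13.2500% + 0.2681 × 3.9678% + 0.1638 × 6.8464% = 9.7122%.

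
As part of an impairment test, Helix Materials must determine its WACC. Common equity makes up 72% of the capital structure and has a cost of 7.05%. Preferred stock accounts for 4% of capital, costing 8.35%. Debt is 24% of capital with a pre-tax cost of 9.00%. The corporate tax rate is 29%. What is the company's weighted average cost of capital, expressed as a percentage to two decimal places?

6.94%

After-tax cost of debt = 9% × (1 − 29%) = 6.3900%.
WACC = 0.720 × 7.0500% + 0.040 × 8.3500% + 0.240 × 6.3900% = 6.9436%.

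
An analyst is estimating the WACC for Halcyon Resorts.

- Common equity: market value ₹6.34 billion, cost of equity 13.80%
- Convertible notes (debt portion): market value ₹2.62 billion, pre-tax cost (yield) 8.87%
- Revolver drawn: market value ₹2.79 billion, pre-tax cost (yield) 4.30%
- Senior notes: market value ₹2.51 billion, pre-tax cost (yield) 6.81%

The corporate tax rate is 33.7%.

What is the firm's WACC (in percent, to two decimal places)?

8.57%

Total capital V = 6.34 + 2.62 + 2.79 + 2.51 = 14.26.
Equity: weight = 6.34/14.26 = 0.4446; cost = 13.8%.
Convertible notes (debt portion): weight = 2.62/14.26 = 0.1837; after-tax cost = 8.87% × (1 − 33.7%) = 5.8808%.
Revolver drawn: weight = 2.79/14.26 = 0.1957; after-tax cost = 4.3% × (1 − 33.7%) = 2.8509%.
Senior notes: weight = 2.51/14.26 = 0.1760; after-tax cost = 6.81% × (1 − 33.7%) = 4.5150%.
WACC = 0.4446 × 13.8000% + 0.1837 × 5.8808% + 0.1957 × 2.8509% + 0.1760 × 4.5150% = 8.5685%.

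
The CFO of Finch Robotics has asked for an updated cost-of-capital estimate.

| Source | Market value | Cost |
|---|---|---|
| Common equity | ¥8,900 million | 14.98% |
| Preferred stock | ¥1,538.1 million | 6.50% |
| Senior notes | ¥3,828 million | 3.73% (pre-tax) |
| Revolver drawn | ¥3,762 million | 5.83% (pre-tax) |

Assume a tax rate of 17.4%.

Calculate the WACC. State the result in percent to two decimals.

Total capital V = 8900 + 1538.1 + 3828 + 3762 = 18028.1.
Equity: weight = 8900/18028.1 = 0.4937; cost = 14.98%.
Preferred: weight = 1538.1/18028.1 = 0.0853; cost = 6.5%.
Senior notes: weight = 3828/18028.1 = 0.2123; after-tax cost = 3.73% × (1 − 17.4%) = 3.0810%.
Revolver drawn: weight = 3762/18028.1 = 0.2087; after-tax cost = 5.83% × (1 − 17.4%) = 4.8156%.
WACC = 0.4937 × 14.9800% + 0.0853 × 6.5000% + 0.2123 × 3.0810% + 0.2087 × 4.8156% = 9.6089%.

9.61%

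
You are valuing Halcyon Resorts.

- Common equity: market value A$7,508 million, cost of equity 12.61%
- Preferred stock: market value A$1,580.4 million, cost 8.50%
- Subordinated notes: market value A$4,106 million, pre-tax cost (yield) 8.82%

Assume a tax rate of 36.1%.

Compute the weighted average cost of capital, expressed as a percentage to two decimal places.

Total capital V = 7508 + 1580.4 + 4106 = 13194.4.
Equity: weight = 7508/13194.4 = 0.5690; cost = 12.61%.
Preferred: weight = 1580.4/13194.4 = 0.1198; cost = 8.5%.
Subordinated notes: weight = 4106/13194.4 = 0.3112; after-tax cost = 8.82% × (1 − 36.1%) = 5.6360%.
WACC = 0.5690 × 12.6100% + 0.1198 × 8.5000% + 0.3112 × 5.6360% = 9.9474%.

9.95%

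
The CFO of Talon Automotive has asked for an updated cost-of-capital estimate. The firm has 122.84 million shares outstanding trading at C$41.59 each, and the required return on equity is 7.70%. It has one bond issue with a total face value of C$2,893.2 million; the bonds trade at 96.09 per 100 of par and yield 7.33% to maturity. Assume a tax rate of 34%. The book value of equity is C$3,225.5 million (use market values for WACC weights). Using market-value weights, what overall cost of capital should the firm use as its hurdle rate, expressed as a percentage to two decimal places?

Market value of equity E = 41.59 × 122.84m = 5108.9156m. Market value of debt D = 2893.2m × 96.09/100 = 2780.07588m.
Total capital V = 5108.9156 + 2780.07588 = 7888.99148.
Equity: weight = 5108.9156/7888.99148 = 0.6476; cost = 7.7%.
Bonds outstanding: weight = 2780.07588/7888.99148 = 0.3524; after-tax cost = 7.33% × (1 − 34%) = 4.8378%.
WACC = 0.6476 × 7.7000% + 0.3524 × 4.8378% = 6.6914%.

6.69%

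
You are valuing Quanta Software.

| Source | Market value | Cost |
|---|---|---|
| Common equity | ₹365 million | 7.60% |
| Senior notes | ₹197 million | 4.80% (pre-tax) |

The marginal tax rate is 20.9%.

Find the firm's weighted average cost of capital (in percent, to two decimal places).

Total capital V = 365 + 197 = 562.
Equity: weight = 365/562 = 0.6495; cost = 7.6%.
Senior notes: weight = 197/562 = 0.3505; after-tax cost = 4.8% × (1 − 20.9%) = 3.7968%.
WACC = 0.6495 × 7.6000% + 0.3505 × 3.7968% = 6.2668%.

6.27%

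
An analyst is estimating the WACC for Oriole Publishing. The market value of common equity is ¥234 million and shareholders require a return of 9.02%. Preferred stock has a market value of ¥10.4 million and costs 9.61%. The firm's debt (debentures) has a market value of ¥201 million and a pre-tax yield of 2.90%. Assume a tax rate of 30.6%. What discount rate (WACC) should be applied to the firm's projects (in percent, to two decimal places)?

5.87%

Total capital V = 234 + 10.4 + 201 = 445.4.
Equity: weight = 234/445.4 = 0.5254; cost = 9.02%.
Preferred: weight = 10.4/445.4 = 0.0233; cost = 9.61%.
Debentures: weight = 201/445.4 = 0.4513; after-tax cost = 2.9% × (1 − 30.6%) = 2.0126%.
WACC = 0.5254 × 9.0200% + 0.0233 × 9.6100% + 0.4513 × 2.0126% = 5.8715%.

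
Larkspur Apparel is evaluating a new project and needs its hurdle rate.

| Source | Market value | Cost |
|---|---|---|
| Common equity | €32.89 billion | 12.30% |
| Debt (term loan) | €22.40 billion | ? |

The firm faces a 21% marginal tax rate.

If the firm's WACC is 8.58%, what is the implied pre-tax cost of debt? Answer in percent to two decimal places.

Total capital V = 32.89 + 22.4 = 55.29.
Equity weight = 32.89/55.29 = 0.5949.
Term loan weight = 22.4/55.29 = 0.4051.
Equity contribution = 0.5949 × 12.3% = 7.3168%.
Remaining for debt = 8.58% − 7.3168% = 1.2632%.
Rd × (1 − 21%) × 0.4051 = 1.2632%  ⇒  Rd = 3.9467%.

3.95%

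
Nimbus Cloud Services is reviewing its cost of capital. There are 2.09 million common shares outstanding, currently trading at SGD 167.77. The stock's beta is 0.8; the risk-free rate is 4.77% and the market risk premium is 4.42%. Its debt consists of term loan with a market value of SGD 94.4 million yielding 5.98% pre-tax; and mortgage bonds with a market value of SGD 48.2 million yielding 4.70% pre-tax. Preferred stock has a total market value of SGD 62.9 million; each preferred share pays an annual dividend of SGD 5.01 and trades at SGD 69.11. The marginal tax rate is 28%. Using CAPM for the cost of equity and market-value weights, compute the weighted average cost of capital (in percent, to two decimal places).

Cost of equity via CAPM: Re = 4.77% + 0.8 × 4.42% = 8.3060%.
Cost of preferred: Rp = 5.01 / 69.11 = 7.2493%.
Market value of equity E = 167.77 × 2.09m = 350.6393m.
Total capital V = 350.6393 + 62.9 + 94.4 + 48.2 = 556.1393.
Equity: weight = 350.6393/556.1393 = 0.6305; cost = 8.306%.
Preferred: weight = 62.9/556.1393 = 0.1131; cost = 7.2493%.
Term loan: weight = 94.4/556.1393 = 0.1697; after-tax cost = 5.98% × (1 − 28%) = 4.3056%.
Mortgage bonds: weight = 48.2/556.1393 = 0.0867; after-tax cost = 4.7% × (1 − 28%) = 3.3840%.
WACC = 0.6305 × 8.3060% + 0.1131 × 7.2493% + 0.1697 × 4.3056% + 0.0867 × 3.3840% = 7.0809%.

7.08%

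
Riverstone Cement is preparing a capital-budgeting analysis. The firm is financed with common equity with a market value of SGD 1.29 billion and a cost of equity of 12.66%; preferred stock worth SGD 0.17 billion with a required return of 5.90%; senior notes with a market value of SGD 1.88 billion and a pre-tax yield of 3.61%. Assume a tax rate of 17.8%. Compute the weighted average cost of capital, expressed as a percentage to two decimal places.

Total capital V = 1.29 + 0.17 + 1.88 = 3.34.
Equity: weight = 1.29/3.34 = 0.3862; cost = 12.66%.
Preferred: weight = 0.17/3.34 = 0.0509; cost = 5.9%.
Senior notes: weight = 1.88/3.34 = 0.5629; after-tax cost = 3.61% × (1 − 17.8%) = 2.9674%.
WACC = 0.3862 × 12.6600% + 0.0509 × 5.9000% + 0.5629 × 2.9674% = 6.8602%.

6.86%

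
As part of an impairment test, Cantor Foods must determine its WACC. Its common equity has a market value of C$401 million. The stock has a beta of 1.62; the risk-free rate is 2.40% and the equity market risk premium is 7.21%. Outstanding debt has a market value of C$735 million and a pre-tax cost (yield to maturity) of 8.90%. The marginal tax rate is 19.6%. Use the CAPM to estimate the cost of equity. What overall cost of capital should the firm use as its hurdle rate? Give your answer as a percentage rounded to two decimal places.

9.60%

Cost of equity via CAPM: Re = 2.4% + 1.62 × 7.21% = 14.0802%.
Total capital V = 401 + 735 = 1136.
Equity: weight = 401/1136 = 0.3530; cost = 14.0802%.
Debt: weight = 735/1136 = 0.6470; after-tax cost = 8.9% × (1 − 19.6%) = 7.1556%.
WACC = 0.3530 × 14.0802% + 0.6470 × 7.1556% = 9.5999%.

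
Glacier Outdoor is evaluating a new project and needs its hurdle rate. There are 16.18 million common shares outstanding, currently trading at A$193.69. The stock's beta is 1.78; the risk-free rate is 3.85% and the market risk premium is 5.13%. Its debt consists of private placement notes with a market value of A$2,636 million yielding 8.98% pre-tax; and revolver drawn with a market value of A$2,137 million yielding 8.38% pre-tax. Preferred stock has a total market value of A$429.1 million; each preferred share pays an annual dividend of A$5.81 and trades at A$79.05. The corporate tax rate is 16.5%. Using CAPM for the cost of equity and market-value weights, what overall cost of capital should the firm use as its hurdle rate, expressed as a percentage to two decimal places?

9.42%

Cost of equity via CAPM: Re = 3.85% + 1.78 × 5.13% = 12.9814%.
Cost of preferred: Rp = 5.81 / 79.05 = 7.3498%.
Market value of equity E = 193.69 × 16.18m = 3133.9042m.
Total capital V = 3133.9042 + 429.1 + 2636 + 2137 = 8336.0042.
Equity: weight = 3133.9042/8336.0042 = 0.3759; cost = 12.9814%.
Preferred: weight = 429.1/8336.0042 = 0.0515; cost = 7.3498%.
Private placement notes: weight = 2636/8336.0042 = 0.3162; after-tax cost = 8.98% × (1 − 16.5%) = 7.4983%.
Revolver drawn: weight = 2137/8336.0042 = 0.2564; after-tax cost = 8.38% × (1 − 16.5%) = 6.9973%.
WACC = 0.3759 × 12.9814% + 0.0515 × 7.3498% + 0.3162 × 7.4983% + 0.2564 × 6.9973% = 9.4236%.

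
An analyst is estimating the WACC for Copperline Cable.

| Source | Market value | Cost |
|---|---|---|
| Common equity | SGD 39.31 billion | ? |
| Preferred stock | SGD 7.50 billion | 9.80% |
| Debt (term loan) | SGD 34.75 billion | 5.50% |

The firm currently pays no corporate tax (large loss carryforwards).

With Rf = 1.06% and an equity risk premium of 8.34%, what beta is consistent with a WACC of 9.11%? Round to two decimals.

1.33

Total capital V = 39.31 + 7.5 + 34.75 = 81.56.
Equity weight = 39.31/81.56 = 0.4820.
Preferred weight = 7.5/81.56 = 0.0920.
Term loan weight = 34.75/81.56 = 0.4261.
Debt contribution = 0.4261 × 5.5% × (1 − 0%) = 2.3434%.
Preferred contribution = 0.0920 × 9.8% = 0.9012%.
Required equity contribution = 9.11% − 3.2445% = 5.8655%  ⇒  Re = 12.1696%.
CAPM: 12.1696% = 1.06% + β × 8.34%  ⇒  β = 1.3321.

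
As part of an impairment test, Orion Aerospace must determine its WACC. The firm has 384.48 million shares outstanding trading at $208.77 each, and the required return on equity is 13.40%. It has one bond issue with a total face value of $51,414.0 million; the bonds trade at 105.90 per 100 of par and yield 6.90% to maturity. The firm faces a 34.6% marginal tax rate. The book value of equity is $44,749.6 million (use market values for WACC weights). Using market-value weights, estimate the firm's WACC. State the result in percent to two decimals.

Market value of equity E = 208.77 × 384.48m = 80267.8896m. Market value of debt D = 51414m × 105.9/100 = 54447.426m.
Total capital V = 80267.8896 + 54447.426 = 134715.3156.
Equity: weight = 80267.8896/134715.3156 = 0.5958; cost = 13.4%.
Bonds outstanding: weight = 54447.426/134715.3156 = 0.4042; after-tax cost = 6.9% × (1 − 34.6%) = 4.5126%.
WACC = 0.5958 × 13.4000% + 0.4042 × 4.5126% = 9.8080%.

9.81%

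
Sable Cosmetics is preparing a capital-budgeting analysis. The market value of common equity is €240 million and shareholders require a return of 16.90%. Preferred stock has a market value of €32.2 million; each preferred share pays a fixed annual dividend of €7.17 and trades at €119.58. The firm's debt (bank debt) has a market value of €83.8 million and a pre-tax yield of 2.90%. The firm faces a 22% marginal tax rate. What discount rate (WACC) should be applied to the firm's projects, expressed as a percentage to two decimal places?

Cost of preferred: Rp = 7.17 / 119.58 = 5.9960%.
Total capital V = 240 + 32.2 + 83.8 = 356.
Equity: weight = 240/356 = 0.6742; cost = 16.9%.
Preferred: weight = 32.2/356 = 0.0904; cost = 5.996%.
Bank debt: weight = 83.8/356 = 0.2354; after-tax cost = 2.9% × (1 − 22%) = 2.2620%.
WACC = 0.6742 × 16.9000% + 0.0904 × 5.9960% + 0.2354 × 2.2620% = 12.4681%.

12.47%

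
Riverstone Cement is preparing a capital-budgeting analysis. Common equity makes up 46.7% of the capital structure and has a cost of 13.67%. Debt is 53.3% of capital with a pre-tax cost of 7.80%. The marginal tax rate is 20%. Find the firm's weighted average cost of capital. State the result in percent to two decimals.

9.71%

After-tax cost of debt = 7.8% × (1 − 20%) = 6.2400%.
WACC = 0.467 × 13.6700% + 0.533 × 6.2400% = 9.7098%.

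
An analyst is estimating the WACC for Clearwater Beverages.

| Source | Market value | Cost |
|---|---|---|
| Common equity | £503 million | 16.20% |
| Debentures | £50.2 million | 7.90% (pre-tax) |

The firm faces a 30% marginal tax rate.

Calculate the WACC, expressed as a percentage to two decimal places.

Total capital V = 503 + 50.2 = 553.2.
Equity: weight = 503/553.2 = 0.9093; cost = 16.2%.
Debentures: weight = 50.2/553.2 = 0.0907; after-tax cost = 7.9% × (1 − 30%) = 5.5300%.
WACC = 0.9093 × 16.2000% + 0.0907 × 5.5300% = 15.2318%.

15.23%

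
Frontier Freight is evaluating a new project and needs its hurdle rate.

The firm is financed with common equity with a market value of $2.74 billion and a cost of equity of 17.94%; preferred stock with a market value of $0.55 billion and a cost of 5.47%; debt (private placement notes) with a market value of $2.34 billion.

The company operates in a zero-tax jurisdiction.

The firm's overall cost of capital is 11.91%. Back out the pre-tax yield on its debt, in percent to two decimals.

6.36%

Total capital V = 2.74 + 0.55 + 2.34 = 5.63.
Equity weight = 2.74/5.63 = 0.4867.
Preferred weight = 0.55/5.63 = 0.0977.
Private placement notes weight = 2.34/5.63 = 0.4156.
Equity contribution = 0.4867 × 17.94% = 8.7310%.
Preferred contribution = 0.0977 × 5.47% = 0.5344%.
Remaining for debt = 11.91% − 9.2654% = 2.6446%.
Rd × (1 − 0%) × 0.4156 = 2.6446%  ⇒  Rd = 6.3629%.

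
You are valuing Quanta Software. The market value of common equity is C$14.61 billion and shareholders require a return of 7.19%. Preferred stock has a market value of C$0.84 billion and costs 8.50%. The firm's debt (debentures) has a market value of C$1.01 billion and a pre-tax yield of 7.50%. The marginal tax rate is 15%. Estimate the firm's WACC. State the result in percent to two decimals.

7.21%

Total capital V = 14.61 + 0.84 + 1.01 = 16.46.
Equity: weight = 14.61/16.46 = 0.8876; cost = 7.19%.
Preferred: weight = 0.84/16.46 = 0.0510; cost = 8.5%.
Debentures: weight = 1.01/16.46 = 0.0614; after-tax cost = 7.5% × (1 − 15%) = 6.3750%.
WACC = 0.8876 × 7.1900% + 0.0510 × 8.5000% + 0.0614 × 6.3750% = 7.2068%.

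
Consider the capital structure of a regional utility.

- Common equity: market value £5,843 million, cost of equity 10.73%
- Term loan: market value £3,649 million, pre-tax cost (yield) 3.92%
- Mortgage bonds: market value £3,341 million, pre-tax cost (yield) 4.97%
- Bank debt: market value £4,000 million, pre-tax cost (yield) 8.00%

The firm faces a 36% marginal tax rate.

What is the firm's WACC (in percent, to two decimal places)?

Total capital V = 5843 + 3649 + 3341 + 4000 = 16833.
Equity: weight = 5843/16833 = 0.3471; cost = 10.73%.
Term loan: weight = 3649/16833 = 0.2168; after-tax cost = 3.92% × (1 − 36%) = 2.5088%.
Mortgage bonds: weight = 3341/16833 = 0.1985; after-tax cost = 4.97% × (1 − 36%) = 3.1808%.
Bank debt: weight = 4000/16833 = 0.2376; after-tax cost = 8% × (1 − 36%) = 5.1200%.
WACC = 0.3471 × 10.7300% + 0.2168 × 2.5088% + 0.1985 × 3.1808% + 0.2376 × 5.1200% = 6.1164%.

6.12%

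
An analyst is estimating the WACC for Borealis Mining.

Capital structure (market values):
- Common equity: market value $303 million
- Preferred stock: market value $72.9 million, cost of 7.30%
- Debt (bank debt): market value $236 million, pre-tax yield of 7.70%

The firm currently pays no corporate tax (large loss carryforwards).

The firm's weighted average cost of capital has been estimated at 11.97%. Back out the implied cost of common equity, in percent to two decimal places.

16.42%

Total capital V = 303 + 72.9 + 236 = 611.9.
Equity weight = 303/611.9 = 0.4952.
Preferred weight = 72.9/611.9 = 0.1191.
Bank debt weight = 236/611.9 = 0.3857.
Debt contribution = 0.3857 × 7.7% × (1 − 0%) = 2.9698%.
Preferred contribution = 0.1191 × 7.3% = 0.8697%.
Required equity contribution = 11.97% − 3.8395% = 8.1305%.
Re = 8.1305% / 0.4952 = 16.4194%.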